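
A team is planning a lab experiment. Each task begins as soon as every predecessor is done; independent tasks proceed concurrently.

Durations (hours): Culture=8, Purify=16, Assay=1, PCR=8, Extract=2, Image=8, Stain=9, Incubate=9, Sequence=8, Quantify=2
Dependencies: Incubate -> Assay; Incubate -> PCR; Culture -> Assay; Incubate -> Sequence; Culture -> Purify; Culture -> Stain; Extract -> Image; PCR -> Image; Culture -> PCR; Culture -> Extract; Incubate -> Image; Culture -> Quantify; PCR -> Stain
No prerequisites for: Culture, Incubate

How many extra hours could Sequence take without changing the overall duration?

The longest chain is Incubate→PCR→Stain = 9+8+9 = 26; overall finish 26 hours.
The longest chain containing Sequence totals 17 hours.
So Sequence can slip 26 − 17 = 9 hours.

9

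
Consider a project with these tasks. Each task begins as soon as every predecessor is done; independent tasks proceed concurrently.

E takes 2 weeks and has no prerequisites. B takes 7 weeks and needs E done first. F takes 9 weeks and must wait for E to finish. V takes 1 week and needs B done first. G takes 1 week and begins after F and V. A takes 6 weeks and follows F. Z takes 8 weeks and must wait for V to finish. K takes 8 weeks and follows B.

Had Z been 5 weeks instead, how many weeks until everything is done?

17

As given, the longest chain is E→B→V→Z = 2+7+1+8 = 18, so the finish is 18 weeks.
Z lies on that path, so at 5 weeks the path becomes 15 weeks.
New critical path: E→B→K = 2+7+8 = 17 ⇒ 17 weeks.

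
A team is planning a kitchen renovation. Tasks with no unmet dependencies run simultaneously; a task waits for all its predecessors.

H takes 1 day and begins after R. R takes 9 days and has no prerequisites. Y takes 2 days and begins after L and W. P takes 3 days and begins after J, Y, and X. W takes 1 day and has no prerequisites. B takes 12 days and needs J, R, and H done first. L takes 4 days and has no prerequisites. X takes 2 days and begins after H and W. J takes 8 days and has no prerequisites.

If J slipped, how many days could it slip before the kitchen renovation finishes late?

The longest chain is R→H→B = 9+1+12 = 22; overall finish 22 days.
J finishes as early as 8 and must finish by 10.
Float = 22 − 20 = 2.

2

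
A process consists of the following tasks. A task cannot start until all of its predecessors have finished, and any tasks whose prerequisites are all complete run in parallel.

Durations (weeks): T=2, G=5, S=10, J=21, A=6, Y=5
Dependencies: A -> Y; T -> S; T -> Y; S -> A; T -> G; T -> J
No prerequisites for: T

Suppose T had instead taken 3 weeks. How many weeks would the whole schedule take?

The binding path is T→S→A→Y = 2+10+6+5 = 23; finish at 23 weeks.
T is on the critical path; changing it to 3 makes that path 24 weeks.
That remains the longest chain; total 24 weeks.

24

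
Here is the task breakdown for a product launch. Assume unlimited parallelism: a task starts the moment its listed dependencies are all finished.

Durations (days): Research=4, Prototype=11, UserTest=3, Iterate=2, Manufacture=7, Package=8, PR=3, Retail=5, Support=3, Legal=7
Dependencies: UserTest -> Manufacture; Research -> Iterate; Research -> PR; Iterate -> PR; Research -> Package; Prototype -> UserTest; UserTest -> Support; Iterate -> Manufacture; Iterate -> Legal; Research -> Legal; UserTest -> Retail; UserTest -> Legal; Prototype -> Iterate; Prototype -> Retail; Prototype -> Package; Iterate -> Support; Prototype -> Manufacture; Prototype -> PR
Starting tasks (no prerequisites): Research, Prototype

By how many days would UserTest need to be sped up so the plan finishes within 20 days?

Current finish: 21 days; target: 20.
UserTest is on every critical path, so each day cut from UserTest cuts the finish by one (this holds down to a finish of 20).
Need 21 − 20 = 1 day off UserTest → UserTest becomes 2 days, finish becomes 20.

1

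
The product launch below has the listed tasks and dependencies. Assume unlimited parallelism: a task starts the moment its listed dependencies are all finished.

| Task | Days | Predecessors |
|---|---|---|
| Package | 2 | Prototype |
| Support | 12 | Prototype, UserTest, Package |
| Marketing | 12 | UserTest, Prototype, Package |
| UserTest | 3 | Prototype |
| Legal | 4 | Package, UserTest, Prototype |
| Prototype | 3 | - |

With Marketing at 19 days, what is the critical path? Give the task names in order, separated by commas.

Prototype, UserTest, Marketing

Actual critical path: Prototype→UserTest→Marketing = 3+3+12 = 18 ⇒ 18 days.
Since Marketing is critical, the +7 change carries straight to that chain (now 25 days).
That remains the longest chain; total 25 days.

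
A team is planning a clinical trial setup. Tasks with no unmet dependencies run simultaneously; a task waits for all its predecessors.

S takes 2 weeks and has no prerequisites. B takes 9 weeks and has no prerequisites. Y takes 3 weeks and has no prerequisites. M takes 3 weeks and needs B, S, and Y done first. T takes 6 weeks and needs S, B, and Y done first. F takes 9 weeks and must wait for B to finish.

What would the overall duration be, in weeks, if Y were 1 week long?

As given, the longest chain is B→F = 9+9 = 18, so the finish is 18 weeks.
The longest path through Y is only 9 weeks, so Y has float 9.
That remains the longest chain; total 18 weeks.

18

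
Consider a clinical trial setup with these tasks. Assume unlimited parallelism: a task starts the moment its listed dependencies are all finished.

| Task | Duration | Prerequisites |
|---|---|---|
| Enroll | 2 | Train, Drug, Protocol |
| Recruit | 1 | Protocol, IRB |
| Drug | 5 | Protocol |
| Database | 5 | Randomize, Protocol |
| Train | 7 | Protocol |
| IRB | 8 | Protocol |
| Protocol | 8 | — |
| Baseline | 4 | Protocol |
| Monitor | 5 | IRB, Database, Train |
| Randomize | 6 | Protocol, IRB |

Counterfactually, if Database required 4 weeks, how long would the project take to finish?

31

Critical path before the change: Protocol→IRB→Randomize→Database→Monitor = 8+8+6+5+5 = 32 giving 32 weeks.
Database is on the critical path; changing it to 4 makes that path 31 weeks.
The critical path is still Protocol→IRB→Randomize→Database→Monitor; finish is now 31 weeks.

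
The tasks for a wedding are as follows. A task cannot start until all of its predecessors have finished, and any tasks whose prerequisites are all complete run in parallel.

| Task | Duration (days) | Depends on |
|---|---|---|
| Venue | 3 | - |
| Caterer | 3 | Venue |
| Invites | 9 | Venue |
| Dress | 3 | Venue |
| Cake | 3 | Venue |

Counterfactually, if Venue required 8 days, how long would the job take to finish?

17

As given, the longest chain is Venue→Invites = 3+9 = 12, so the finish is 12 days.
Venue lies on that path, so at 8 days the path becomes 17 days.
No other chain overtakes it, so the finish is 17 days.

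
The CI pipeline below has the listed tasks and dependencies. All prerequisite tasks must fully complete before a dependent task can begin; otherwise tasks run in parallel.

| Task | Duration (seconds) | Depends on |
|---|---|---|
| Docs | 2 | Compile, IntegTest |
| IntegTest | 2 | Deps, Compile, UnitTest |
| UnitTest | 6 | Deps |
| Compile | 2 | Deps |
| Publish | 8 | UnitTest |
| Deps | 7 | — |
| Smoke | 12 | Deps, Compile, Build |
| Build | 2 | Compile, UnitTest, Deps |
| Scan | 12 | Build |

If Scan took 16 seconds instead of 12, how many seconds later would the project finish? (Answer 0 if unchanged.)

The binding path is Deps→UnitTest→Build→Scan = 7+6+2+12 = 27; finish at 27 seconds.
Scan lies on that path, so at 16 seconds the path becomes 31 seconds.
The critical path is still Deps→UnitTest→Build→Scan; finish is now 31 seconds.
Change in finish: 31 − 27 = +4 seconds.

4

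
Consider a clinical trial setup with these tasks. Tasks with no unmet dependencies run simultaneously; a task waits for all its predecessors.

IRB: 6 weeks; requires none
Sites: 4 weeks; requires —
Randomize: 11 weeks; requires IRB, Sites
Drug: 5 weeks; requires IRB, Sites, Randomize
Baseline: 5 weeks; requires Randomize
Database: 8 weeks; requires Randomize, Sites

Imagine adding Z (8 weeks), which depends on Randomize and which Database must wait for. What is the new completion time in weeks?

Originally the project takes 25 weeks.
With Z inserted, Database now waits for max(Randomize, Sites, Z).
New critical path: IRB→Randomize→Z→Database = 6+11+8+8 = 33 ⇒ 33 weeks.

33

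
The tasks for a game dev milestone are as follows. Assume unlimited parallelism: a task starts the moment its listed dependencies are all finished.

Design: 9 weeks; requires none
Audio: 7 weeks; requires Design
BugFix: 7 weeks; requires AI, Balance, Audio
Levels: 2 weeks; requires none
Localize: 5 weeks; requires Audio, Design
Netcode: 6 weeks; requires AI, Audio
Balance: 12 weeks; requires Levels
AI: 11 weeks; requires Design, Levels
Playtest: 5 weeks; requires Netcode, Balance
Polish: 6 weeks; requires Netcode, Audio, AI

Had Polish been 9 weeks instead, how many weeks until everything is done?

35

As given, the longest chain is Design→AI→Netcode→Polish = 9+11+6+6 = 32, so the finish is 32 weeks.
Since Polish is critical, the +3 change carries straight to that chain (now 35 weeks).
No other chain overtakes it, so the finish is 35 weeks.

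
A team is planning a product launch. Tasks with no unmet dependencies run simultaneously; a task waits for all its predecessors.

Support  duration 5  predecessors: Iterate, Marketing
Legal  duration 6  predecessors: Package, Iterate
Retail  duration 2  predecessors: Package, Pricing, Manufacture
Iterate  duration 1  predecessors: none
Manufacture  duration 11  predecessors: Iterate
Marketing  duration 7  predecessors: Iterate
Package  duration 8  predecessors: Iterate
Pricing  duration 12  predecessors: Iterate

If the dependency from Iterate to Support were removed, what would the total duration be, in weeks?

15

Before: longest chain Iterate→Package→Legal = 1+8+6 = 15, finish 15.
Dropping Iterate→Support doesn't change Support's earliest start (8); another predecessor still binds.
The longest chain is now Iterate→Package→Legal = 1+8+6 = 15, so the job takes 15 weeks.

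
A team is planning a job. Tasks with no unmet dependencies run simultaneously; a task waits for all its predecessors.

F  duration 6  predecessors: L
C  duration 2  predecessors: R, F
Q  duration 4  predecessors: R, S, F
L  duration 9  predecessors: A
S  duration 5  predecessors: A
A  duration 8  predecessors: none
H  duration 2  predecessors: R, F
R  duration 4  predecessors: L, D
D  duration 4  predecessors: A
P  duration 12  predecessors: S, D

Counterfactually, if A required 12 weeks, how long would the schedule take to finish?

31

Critical path before the change: A→L→F→Q = 8+9+6+4 = 27 giving 27 weeks.
Since A is critical, the +4 change carries straight to that chain (now 31 weeks).
That remains the longest chain; total 31 weeks.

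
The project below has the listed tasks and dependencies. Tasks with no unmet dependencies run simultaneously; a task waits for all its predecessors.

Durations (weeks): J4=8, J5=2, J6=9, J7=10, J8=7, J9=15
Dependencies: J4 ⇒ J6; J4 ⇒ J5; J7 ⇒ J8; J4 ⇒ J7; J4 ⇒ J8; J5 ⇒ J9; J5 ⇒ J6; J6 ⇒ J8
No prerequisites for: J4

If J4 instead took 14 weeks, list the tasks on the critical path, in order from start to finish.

Critical path before the change: J4→J5→J6→J8 = 8+2+9+7 = 26 giving 26 weeks.
J4 is on the critical path; changing it to 14 makes that path 32 weeks.
The critical path is still J4→J5→J6→J8; finish is now 32 weeks.

J4, J5, J6, J8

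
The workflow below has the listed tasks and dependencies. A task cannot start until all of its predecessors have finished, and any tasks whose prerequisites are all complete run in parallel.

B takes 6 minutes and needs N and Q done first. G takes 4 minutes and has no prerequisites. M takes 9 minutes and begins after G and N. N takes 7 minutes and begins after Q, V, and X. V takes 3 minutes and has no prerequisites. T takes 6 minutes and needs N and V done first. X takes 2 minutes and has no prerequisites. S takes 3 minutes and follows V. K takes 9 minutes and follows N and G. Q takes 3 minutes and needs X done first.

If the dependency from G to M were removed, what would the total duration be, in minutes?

Original critical path: X→Q→N→K = 2+3+7+9 = 21 ⇒ 21 minutes.
Dropping G→M doesn't change M's earliest start (12); another predecessor still binds.
The longest chain is now X→Q→N→K = 2+3+7+9 = 21, so the schedule takes 21 minutes.

21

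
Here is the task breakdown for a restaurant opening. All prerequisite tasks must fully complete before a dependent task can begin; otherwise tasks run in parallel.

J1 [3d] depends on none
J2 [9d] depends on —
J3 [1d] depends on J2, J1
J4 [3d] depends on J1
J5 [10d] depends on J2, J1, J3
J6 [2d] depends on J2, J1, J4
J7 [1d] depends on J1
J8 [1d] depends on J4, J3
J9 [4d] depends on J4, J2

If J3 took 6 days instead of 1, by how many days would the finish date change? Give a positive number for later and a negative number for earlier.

Baseline: J2→J3→J5 = 9+1+10 = 20 → 20 days.
J3 is on the critical path; changing it to 6 makes that path 25 days.
That remains the longest chain; total 25 days.
Change in finish: 25 − 20 = +5 days.

5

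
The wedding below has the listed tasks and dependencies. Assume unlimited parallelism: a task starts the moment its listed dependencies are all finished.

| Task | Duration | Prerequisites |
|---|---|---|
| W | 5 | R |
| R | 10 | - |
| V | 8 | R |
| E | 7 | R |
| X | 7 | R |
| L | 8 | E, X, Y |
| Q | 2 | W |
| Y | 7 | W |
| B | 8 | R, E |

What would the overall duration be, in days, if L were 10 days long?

As given, the longest chain is R→W→Y→L = 10+5+7+8 = 30, so the finish is 30 days.
Since L is critical, the +2 change carries straight to that chain (now 32 days).
That remains the longest chain; total 32 days.

32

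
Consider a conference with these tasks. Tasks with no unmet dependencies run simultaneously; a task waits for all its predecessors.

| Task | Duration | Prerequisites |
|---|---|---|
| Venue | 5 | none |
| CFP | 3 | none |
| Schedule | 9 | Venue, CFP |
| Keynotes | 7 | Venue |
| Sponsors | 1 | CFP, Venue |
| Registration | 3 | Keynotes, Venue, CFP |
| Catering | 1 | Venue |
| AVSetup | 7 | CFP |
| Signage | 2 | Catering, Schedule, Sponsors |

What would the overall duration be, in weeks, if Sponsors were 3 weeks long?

Critical path before the change: Venue→Schedule→Signage = 5+9+2 = 16 giving 16 weeks.
The longest path through Sponsors is only 8 weeks, so Sponsors has float 8.
No other chain overtakes it, so the finish is 16 weeks.

16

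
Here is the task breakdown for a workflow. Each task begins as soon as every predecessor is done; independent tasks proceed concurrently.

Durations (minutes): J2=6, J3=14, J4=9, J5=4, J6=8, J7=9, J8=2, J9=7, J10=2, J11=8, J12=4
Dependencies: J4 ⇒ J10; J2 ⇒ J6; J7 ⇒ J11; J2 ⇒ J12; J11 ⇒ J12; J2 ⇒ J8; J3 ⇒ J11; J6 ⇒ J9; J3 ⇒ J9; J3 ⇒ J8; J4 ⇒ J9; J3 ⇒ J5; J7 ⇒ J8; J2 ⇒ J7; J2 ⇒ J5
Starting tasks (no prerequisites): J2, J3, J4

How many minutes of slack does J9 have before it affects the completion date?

6

J2→J7→J11→J12 = 6+9+8+4 = 27 sets the makespan at 27 minutes.
J9 finishes as early as 21 and must finish by 27.
Slack of J9 = 20 − 14 = 6 minutes.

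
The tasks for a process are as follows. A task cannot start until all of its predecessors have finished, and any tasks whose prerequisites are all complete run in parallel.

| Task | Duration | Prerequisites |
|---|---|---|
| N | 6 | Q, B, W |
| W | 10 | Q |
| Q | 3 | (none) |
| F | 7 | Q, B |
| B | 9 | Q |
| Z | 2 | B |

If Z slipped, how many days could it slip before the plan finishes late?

5

Q→B→F = 3+9+7 = 19 sets the makespan at 19 days.
Longest path through Z: 14 days (earliest finish 14, latest finish 19).
Slack of Z = 17 − 12 = 5 days.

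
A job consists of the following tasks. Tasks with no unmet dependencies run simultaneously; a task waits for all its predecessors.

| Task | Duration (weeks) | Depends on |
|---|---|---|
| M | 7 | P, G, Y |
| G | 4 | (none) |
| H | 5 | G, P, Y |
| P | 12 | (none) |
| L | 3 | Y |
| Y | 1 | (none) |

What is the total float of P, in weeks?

0

P→M = 12+7 = 19 sets the makespan at 19 weeks.
P finishes as early as 12 and must finish by 12.
Slack of P = 0 − 0 = 0 weeks.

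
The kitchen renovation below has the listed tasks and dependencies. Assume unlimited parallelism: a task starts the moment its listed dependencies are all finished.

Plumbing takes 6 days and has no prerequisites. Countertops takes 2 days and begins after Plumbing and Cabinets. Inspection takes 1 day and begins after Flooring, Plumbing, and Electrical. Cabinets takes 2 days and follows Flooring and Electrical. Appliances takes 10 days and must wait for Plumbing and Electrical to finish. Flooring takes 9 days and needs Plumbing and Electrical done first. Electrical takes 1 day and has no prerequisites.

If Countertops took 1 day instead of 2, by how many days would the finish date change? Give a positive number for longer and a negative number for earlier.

Baseline: Plumbing→Flooring→Cabinets→Countertops = 6+9+2+2 = 19 → 19 days.
Countertops is on the critical path; changing it to 1 makes that path 18 days.
The critical path is still Plumbing→Flooring→Cabinets→Countertops; finish is now 18 days.
Change in finish: 18 − 19 = -1 days.

-1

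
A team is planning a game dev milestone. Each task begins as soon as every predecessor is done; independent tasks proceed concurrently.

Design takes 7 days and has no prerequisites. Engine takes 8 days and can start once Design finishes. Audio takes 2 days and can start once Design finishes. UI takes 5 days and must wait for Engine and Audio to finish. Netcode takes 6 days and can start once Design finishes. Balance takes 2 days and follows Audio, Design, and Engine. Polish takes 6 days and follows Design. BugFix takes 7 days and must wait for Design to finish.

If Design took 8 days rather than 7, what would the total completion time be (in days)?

21

Baseline: Design→Engine→UI = 7+8+5 = 20 → 20 days.
Design lies on that path, so at 8 days the path becomes 21 days.
That remains the longest chain; total 21 days.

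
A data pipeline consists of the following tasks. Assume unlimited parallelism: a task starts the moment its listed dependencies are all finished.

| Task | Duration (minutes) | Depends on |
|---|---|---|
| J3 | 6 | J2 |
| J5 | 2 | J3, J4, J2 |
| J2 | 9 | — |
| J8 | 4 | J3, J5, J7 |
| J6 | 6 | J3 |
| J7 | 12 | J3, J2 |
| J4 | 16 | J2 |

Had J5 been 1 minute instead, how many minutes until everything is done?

As given, the longest chain is J2→J4→J5→J8 = 9+16+2+4 = 31, so the finish is 31 minutes.
Since J5 is critical, the -1 change carries straight to that chain (now 30 minutes).
New critical path: J2→J3→J7→J8 = 9+6+12+4 = 31 ⇒ 31 minutes.

31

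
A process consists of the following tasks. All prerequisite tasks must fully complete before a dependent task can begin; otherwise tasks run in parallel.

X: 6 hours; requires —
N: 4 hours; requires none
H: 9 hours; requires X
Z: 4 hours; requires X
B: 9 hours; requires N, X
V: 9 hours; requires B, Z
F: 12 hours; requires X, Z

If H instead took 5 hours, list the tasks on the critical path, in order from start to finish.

As given, the longest chain is X→B→V = 6+9+9 = 24, so the finish is 24 hours.
H has 9 hours of float (longest path through it is 15).
No other chain overtakes it, so the finish is 24 hours.

X, B, V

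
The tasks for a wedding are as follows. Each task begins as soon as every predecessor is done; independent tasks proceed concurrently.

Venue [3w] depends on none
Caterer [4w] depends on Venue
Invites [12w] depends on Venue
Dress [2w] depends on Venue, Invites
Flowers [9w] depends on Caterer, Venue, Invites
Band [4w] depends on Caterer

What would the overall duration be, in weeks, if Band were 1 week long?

The binding path is Venue→Invites→Flowers = 3+12+9 = 24; finish at 24 weeks.
Band is off the critical path — its longest chain is 11 weeks, giving 13 of slack.
No other chain overtakes it, so the finish is 24 weeks.

24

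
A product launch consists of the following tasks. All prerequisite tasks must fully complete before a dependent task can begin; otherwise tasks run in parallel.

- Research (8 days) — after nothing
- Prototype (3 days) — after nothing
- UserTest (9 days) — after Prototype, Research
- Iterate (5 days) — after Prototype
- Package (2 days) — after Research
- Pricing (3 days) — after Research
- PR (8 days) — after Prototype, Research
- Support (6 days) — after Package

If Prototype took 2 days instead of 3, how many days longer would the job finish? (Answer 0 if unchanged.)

0

As given, the longest chain is Research→UserTest = 8+9 = 17, so the finish is 17 days.
Prototype has 5 days of float (longest path through it is 12).
No other chain overtakes it, so the finish is 17 days.
Change in finish: 17 − 17 = +0 days.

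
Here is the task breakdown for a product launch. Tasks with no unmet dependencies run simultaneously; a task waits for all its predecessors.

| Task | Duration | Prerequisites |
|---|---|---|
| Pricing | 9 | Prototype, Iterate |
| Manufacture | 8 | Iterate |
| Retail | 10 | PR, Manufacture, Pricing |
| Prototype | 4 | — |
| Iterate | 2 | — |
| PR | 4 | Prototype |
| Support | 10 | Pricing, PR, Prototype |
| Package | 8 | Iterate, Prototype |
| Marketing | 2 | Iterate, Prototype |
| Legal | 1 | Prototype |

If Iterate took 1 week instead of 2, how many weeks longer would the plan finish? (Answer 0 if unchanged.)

Actual critical path: Prototype→Pricing→Retail = 4+9+10 = 23 ⇒ 23 weeks.
Iterate has 2 weeks of float (longest path through it is 21).
That remains the longest chain; total 23 weeks.
Change in finish: 23 − 23 = +0 weeks.

0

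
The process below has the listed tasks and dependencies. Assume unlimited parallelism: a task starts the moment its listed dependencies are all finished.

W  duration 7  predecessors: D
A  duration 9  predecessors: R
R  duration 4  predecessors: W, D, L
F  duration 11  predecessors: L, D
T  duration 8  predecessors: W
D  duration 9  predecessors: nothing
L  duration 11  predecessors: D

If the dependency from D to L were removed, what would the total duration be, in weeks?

Original critical path: D→L→R→A = 9+11+4+9 = 33 ⇒ 33 weeks.
Without D→L, L's earliest start moves from 9 to 0.
New critical path: D→W→R→A = 9+7+4+9 = 29 ⇒ 29 weeks.

29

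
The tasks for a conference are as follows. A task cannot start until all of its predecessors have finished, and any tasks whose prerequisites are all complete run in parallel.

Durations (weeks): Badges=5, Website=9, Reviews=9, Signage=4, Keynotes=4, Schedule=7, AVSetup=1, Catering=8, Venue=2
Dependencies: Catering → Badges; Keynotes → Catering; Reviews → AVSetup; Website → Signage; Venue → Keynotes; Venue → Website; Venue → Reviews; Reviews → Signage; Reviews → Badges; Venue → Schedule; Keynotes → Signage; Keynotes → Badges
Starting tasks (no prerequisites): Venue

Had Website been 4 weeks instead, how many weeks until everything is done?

The binding path is Venue→Keynotes→Catering→Badges = 2+4+8+5 = 19; finish at 19 weeks.
The longest path through Website is only 15 weeks, so Website has float 4.
No other chain overtakes it, so the finish is 19 weeks.

19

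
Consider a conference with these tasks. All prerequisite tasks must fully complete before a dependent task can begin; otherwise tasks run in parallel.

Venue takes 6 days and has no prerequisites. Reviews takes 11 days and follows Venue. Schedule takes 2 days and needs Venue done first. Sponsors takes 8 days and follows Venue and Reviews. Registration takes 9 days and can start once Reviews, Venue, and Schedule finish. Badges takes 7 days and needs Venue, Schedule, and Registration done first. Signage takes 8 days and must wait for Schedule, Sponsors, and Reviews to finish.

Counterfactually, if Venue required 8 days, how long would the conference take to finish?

Actual critical path: Venue→Reviews→Sponsors→Signage = 6+11+8+8 = 33 ⇒ 33 days.
Since Venue is critical, the +2 change carries straight to that chain (now 35 days).
No other chain overtakes it, so the finish is 35 days.

35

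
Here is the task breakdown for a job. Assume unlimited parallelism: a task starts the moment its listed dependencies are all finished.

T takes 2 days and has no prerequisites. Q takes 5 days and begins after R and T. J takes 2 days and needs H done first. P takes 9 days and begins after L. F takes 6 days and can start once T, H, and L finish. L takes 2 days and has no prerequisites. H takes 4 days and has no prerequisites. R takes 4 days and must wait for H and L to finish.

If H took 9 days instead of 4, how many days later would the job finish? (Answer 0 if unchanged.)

Baseline: H→R→Q = 4+4+5 = 13 → 13 days.
H lies on that path, so at 9 days the path becomes 18 days.
The critical path is still H→R→Q; finish is now 18 days.
Change in finish: 18 − 13 = +5 days.

5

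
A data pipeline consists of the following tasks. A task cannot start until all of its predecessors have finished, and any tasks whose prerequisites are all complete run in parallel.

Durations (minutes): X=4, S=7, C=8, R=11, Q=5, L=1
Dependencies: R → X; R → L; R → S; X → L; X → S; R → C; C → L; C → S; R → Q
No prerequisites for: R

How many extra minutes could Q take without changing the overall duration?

The longest chain is R→C→S = 11+8+7 = 26; overall finish 26 minutes.
Longest path through Q: 16 minutes (earliest finish 16, latest finish 26).
Slack of Q = 21 − 11 = 10 minutes.

10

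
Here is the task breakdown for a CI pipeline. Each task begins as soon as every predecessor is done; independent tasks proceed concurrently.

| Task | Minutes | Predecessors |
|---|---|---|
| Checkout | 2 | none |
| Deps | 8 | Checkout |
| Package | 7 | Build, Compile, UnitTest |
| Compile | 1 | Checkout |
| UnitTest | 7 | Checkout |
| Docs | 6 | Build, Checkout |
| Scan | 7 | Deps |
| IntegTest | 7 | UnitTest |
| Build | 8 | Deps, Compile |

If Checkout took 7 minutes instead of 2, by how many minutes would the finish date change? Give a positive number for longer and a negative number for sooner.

Actual critical path: Checkout→Deps→Build→Package = 2+8+8+7 = 25 ⇒ 25 minutes.
Checkout is on the critical path; changing it to 7 makes that path 30 minutes.
No other chain overtakes it, so the finish is 30 minutes.
Change in finish: 30 − 25 = +5 minutes.

5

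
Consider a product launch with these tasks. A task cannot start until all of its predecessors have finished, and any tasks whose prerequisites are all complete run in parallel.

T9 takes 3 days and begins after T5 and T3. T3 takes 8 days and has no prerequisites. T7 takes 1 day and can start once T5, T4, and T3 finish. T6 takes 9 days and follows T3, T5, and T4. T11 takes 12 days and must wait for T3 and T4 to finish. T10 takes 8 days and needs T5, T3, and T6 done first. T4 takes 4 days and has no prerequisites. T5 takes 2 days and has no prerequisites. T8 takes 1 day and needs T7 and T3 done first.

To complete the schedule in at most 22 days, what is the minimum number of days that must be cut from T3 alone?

3

Current finish: 25 days; target: 22.
T3 is on every critical path, so each day cut from T3 cuts the finish by one (this holds down to a finish of 21).
Need 25 − 22 = 3 days off T3 → T3 becomes 5 days, finish becomes 22.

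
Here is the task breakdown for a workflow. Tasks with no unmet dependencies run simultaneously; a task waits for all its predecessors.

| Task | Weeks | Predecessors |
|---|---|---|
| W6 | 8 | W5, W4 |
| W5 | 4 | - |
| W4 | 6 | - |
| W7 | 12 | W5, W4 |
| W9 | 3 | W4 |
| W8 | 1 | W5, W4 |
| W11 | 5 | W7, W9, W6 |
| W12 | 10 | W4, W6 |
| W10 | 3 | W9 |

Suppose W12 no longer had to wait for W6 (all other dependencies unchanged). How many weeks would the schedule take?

23

With the dependency in place, W4→W6→W12 = 6+8+10 = 24 sets the finish at 24 weeks.
Without W6→W12, W12's earliest start moves from 14 to 6.
The longest chain is now W4→W7→W11 = 6+12+5 = 23, so the schedule takes 23 weeks.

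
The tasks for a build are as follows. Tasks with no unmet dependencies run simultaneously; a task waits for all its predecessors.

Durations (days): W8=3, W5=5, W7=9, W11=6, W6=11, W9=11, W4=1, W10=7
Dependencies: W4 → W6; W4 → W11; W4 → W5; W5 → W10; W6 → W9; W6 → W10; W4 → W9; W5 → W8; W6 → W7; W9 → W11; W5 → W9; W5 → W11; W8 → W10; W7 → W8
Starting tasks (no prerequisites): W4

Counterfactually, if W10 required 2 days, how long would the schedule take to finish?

29

Baseline: W4→W6→W7→W8→W10 = 1+11+9+3+7 = 31 → 31 days.
Since W10 is critical, the -5 change carries straight to that chain (now 26 days).
Now W4→W6→W9→W11 = 1+11+11+6 = 29 is longest, so the finish becomes 29 days.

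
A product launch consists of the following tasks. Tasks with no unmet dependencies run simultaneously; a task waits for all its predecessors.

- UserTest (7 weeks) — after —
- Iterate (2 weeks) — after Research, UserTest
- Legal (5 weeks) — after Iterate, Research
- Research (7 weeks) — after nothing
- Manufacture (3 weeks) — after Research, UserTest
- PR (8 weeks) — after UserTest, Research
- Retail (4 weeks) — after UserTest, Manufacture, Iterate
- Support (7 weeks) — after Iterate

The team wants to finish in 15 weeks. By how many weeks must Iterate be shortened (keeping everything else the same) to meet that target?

1

Current finish: 16 weeks; target: 15.
Iterate is on every critical path, so each week cut from Iterate cuts the finish by one (this holds down to a finish of 15).
Need 16 − 15 = 1 week off Iterate → Iterate becomes 1 week, finish becomes 15.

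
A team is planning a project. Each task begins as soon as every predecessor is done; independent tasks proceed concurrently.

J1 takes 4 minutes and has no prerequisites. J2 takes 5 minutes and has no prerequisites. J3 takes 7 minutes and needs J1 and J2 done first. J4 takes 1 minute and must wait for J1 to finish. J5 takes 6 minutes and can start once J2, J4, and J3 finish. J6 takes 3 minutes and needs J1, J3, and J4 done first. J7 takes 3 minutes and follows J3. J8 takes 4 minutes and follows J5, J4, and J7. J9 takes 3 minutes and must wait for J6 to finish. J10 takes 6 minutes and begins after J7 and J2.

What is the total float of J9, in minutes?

J2→J3→J5→J8 = 5+7+6+4 = 22 sets the makespan at 22 minutes.
J9 finishes as early as 18 and must finish by 22.
Slack of J9 = 19 − 15 = 4 minutes.

4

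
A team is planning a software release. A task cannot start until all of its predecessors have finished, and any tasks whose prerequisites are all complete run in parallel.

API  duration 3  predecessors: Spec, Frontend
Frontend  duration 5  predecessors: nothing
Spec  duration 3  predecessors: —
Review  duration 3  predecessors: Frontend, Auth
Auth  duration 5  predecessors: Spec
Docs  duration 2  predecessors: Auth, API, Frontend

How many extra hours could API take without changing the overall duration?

Critical path: Spec→Auth→Review = 3+5+3 = 11, so the finish is 11 hours.
Longest path through API: 10 hours (earliest finish 8, latest finish 9).
Slack of API = 6 − 5 = 1 hour.

1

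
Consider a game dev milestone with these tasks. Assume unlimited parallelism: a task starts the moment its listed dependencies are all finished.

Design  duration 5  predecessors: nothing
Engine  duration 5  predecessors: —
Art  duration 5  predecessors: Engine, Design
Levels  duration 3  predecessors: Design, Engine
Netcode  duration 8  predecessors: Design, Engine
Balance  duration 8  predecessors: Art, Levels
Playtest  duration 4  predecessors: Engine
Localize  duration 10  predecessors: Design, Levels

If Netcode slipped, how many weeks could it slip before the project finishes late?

Design→Art→Balance = 5+5+8 = 18 sets the makespan at 18 weeks.
Netcode finishes as early as 13 and must finish by 18.
So Netcode can slip 18 − 13 = 5 weeks.

5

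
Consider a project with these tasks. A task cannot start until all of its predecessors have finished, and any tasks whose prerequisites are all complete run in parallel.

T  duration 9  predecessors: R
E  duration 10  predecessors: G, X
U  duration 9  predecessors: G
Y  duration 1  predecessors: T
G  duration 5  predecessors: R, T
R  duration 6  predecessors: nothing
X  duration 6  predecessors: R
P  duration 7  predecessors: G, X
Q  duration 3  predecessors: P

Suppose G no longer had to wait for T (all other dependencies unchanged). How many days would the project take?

22

Before: longest chain R→T→G→P→Q = 6+9+5+7+3 = 30, finish 30.
Without T→G, G's earliest start moves from 15 to 6.
After: R→X→P→Q = 6+6+7+3 = 22 → 22 days.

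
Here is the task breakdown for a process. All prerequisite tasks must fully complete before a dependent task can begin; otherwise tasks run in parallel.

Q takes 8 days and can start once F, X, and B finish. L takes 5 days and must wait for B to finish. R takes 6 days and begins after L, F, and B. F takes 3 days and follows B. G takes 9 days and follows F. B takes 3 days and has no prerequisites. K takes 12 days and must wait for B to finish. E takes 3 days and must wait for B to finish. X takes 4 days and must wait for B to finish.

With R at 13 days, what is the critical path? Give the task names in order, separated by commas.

Actual critical path: B→F→G = 3+3+9 = 15 ⇒ 15 days.
R has 1 day of float (longest path through it is 14).
The binding chain switches to B→L→R = 3+5+13 = 21; finish 21 days.

B, L, R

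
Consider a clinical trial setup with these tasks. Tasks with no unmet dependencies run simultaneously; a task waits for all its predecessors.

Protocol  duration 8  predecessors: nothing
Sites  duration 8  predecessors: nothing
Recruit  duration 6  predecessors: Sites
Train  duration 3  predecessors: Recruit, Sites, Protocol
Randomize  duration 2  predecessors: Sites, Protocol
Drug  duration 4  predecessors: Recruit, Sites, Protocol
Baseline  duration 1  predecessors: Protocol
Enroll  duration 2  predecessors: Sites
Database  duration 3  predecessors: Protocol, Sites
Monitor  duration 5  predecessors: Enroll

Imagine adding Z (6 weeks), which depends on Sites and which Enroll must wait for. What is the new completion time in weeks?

21

Originally the project takes 18 weeks.
With Z inserted, Enroll now waits for max(Sites, Z).
New critical path: Sites→Z→Enroll→Monitor = 8+6+2+5 = 21 ⇒ 21 weeks.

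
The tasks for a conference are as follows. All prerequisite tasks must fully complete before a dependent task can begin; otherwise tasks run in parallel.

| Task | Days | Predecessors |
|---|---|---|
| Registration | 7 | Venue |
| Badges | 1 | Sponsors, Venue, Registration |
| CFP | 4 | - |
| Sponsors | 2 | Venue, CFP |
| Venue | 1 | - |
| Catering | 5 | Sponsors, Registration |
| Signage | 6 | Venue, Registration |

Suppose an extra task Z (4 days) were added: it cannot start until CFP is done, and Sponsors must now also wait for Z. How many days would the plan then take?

Originally the plan takes 14 days.
With Z inserted, Sponsors now waits for max(Venue, CFP, Z).
New critical path: CFP→Z→Sponsors→Catering = 4+4+2+5 = 15 ⇒ 15 days.

15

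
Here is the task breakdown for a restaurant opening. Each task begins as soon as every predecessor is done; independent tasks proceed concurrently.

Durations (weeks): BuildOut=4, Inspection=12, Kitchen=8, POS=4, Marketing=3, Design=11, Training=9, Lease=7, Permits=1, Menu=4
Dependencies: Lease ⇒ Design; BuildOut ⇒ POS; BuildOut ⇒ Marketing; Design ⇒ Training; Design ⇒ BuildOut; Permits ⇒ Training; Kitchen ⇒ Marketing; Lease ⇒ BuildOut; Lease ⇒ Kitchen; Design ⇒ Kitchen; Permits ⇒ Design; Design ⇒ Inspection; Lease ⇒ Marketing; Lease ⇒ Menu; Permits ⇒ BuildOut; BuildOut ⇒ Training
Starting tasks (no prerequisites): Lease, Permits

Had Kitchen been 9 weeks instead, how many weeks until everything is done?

The binding path is Lease→Design→BuildOut→Training = 7+11+4+9 = 31; finish at 31 weeks.
Kitchen is off the critical path — its longest chain is 29 weeks, giving 2 of slack.
No other chain overtakes it, so the finish is 31 weeks.

31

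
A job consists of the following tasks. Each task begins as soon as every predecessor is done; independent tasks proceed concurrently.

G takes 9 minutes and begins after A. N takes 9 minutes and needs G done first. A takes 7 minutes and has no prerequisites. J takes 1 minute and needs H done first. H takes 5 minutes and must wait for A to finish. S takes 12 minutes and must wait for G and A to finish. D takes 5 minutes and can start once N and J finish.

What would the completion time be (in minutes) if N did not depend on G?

28

With the dependency in place, A→G→N→D = 7+9+9+5 = 30 sets the finish at 30 minutes.
Without G→N, N's earliest start moves from 16 to 0.
New critical path: A→G→S = 7+9+12 = 28 ⇒ 28 minutes.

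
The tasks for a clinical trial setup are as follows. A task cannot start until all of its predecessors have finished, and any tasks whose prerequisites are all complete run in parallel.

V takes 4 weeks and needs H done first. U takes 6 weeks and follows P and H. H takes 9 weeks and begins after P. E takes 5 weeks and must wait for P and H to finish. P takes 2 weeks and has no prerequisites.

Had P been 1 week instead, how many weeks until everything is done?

The binding path is P→H→U = 2+9+6 = 17; finish at 17 weeks.
Since P is critical, the -1 change carries straight to that chain (now 16 weeks).
The critical path is still P→H→U; finish is now 16 weeks.

16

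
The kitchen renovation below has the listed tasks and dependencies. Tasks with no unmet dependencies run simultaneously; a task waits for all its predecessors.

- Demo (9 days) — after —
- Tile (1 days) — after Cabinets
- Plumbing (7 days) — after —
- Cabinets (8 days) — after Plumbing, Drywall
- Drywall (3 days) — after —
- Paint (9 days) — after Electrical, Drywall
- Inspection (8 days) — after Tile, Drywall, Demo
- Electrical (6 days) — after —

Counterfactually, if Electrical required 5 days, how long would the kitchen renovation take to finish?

Baseline: Plumbing→Cabinets→Tile→Inspection = 7+8+1+8 = 24 → 24 days.
Electrical has 9 days of float (longest path through it is 15).
No other chain overtakes it, so the finish is 24 days.

24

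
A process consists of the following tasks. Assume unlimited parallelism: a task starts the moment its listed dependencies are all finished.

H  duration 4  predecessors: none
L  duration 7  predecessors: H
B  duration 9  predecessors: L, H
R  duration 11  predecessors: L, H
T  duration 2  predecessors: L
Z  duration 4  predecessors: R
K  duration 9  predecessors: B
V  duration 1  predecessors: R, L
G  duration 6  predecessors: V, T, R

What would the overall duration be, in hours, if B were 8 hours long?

29

Actual critical path: H→L→B→K = 4+7+9+9 = 29 ⇒ 29 hours.
B is on the critical path; changing it to 8 makes that path 28 hours.
New critical path: H→L→R→V→G = 4+7+11+1+6 = 29 ⇒ 29 hours.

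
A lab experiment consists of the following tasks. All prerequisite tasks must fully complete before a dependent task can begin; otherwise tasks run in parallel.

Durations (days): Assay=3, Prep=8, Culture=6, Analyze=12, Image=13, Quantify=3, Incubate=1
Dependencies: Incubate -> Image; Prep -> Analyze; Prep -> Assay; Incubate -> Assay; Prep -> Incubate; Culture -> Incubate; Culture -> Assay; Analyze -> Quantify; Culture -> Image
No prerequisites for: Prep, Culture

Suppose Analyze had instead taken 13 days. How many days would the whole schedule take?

As given, the longest chain is Prep→Analyze→Quantify = 8+12+3 = 23, so the finish is 23 days.
Since Analyze is critical, the +1 change carries straight to that chain (now 24 days).
No other chain overtakes it, so the finish is 24 days.

24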